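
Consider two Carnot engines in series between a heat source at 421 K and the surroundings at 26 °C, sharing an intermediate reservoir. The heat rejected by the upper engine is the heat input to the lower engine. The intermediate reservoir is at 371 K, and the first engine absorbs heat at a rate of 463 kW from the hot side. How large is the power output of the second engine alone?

T_C = 26 °C → 26 + 273.15 = 299.15 K.
Heat entering the second stage: Q_m = Q_H·(T_m/T_H) = 463 × 371.00/421.00 = 408.0 kW.
Second-stage efficiency η₂ = 1 − T_C/T_m = 1 − 299.15/371.00 = 0.1937, so W₂ = η₂·Q_m = 79.02 kW.

Ẇ₂ ≈ 79.02 kW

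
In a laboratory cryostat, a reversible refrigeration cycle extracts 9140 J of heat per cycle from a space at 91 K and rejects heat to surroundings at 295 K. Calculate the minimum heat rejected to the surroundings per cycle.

For a reversible cycle Q_H/Q_C = T_H/T_C, so Q_H = Q_C·T_H/T_C = 9140 × 295.00/91.00 = 29600 J.

Q_H ≈ 29600 J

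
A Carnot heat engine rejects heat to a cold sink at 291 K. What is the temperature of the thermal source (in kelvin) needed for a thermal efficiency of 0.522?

T_H ≈ 609 K

From η = 1 − T_C/T_H, solving for T_H gives T_H = T_C/(1 − η) = 291.00/(1 − 0.522) = 609 K.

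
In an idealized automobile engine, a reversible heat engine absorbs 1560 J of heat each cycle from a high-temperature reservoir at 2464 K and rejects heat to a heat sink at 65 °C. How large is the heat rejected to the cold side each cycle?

Q_C ≈ 214.1 J

T_C = 65 °C → 65 + 273.15 = 338.15 K.
Carnot efficiency: η = 1 − T_C/T_H = 1 − 338.15/2464.00 = 0.8628.
For a reversible cycle Q_C/Q_H = T_C/T_H, so Q_C = 1560 × 338.15/2464.00 = 214.1 J.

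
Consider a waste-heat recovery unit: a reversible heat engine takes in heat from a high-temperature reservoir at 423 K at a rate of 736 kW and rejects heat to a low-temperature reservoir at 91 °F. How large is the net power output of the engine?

T_C = 91 °F → (91 − 32) × 5/9 = 32.78 °C = 305.93 K.
Since the cycle is reversible, η = 1 − T_C/T_H = 1 − 305.93/423.00 = 0.2768.
W = η·Q_H = 0.2768 × 736 = 204 kW.

Ẇ ≈ 204 kW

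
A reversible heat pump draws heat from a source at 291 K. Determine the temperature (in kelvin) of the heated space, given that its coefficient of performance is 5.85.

COP_HP = T_H/(T_H − T_C) ⇒ T_H = T_C·COP_HP/(COP_HP − 1) = 291.00 × 5.85/(5.85 − 1) = 351 K.

T_H ≈ 351 K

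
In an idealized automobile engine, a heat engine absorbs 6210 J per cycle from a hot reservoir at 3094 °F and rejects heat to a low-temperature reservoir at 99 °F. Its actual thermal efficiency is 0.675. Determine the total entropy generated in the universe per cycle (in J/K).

ΔS_univ ≈ 3.357 J/K

T_H = 3094 °F → (3094 − 32) × 5/9 = 1701.11 °C = 1974.26 K.
T_C = 99 °F → (99 − 32) × 5/9 = 37.22 °C = 310.37 K.
W = η·Q_H = 0.675 × 6210 = 4192 J, so Q_C = Q_H − W = 2018 J.
Reservoir entropy changes: ΔS_H = −Q_H/T_H = −6210/1974.26 = -3.145 J/K and ΔS_C = +Q_C/T_C = 2018/310.37 = 6.503 J/K.
ΔS_univ = −Q_H/T_H + Q_C/T_C = 3.357 J/K (> 0, since η = 0.675 < η_Carnot = 0.843).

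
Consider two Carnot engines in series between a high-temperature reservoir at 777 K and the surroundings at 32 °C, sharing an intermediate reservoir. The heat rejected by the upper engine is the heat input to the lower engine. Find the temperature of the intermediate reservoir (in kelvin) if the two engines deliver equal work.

T_m ≈ 541 K

T_C = 32 °C → 32 + 273.15 = 305.15 K.
For reversible stages Q_m = Q_H·(T_m/T_H). Setting W₁ = Q_H(1 − T_m/T_H) equal to W₂ = Q_m(1 − T_C/T_m) = Q_H·(T_m − T_C)/T_H gives T_H − T_m = T_m − T_C, so T_m = (T_H + T_C)/2 = (777.00 + 305.15)/2 = 541 K.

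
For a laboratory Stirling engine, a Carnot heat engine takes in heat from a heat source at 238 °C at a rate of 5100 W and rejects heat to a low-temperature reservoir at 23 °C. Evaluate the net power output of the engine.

Ẇ ≈ 2150 W

T_H = 238 °C → 238 + 273.15 = 511.15 K.
T_C = 23 °C → 23 + 273.15 = 296.15 K.
η_rev = 1 − T_C/T_H = 1 − 296.15/511.15 = 0.4206.
W = η·Q_H = 0.4206 × 5100 = 2150 W.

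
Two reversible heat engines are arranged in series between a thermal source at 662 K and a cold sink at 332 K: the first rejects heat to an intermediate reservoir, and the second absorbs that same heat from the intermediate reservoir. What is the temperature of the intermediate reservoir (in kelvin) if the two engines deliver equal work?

For reversible stages Q_m = Q_H·(T_m/T_H). Setting W₁ = Q_H(1 − T_m/T_H) equal to W₂ = Q_m(1 − T_C/T_m) = Q_H·(T_m − T_C)/T_H gives T_H − T_m = T_m − T_C, so T_m = (T_H + T_C)/2 = (662.00 + 332.00)/2 = 497 K.

T_m ≈ 497 K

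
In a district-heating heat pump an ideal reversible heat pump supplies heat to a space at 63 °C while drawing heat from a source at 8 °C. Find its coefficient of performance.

T_H = 63 °C → 63 + 273.15 = 336.15 K.
T_C = 8 °C → 8 + 273.15 = 281.15 K.
COP_HP = T_H/(T_H − T_C) = 336.15/(336.15 − 281.15) = 6.11.

COP_HP ≈ 6.11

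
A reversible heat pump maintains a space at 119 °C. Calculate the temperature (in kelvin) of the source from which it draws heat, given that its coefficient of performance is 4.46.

T_C ≈ 304 K

T_H = 119 °C → 119 + 273.15 = 392.15 K.
COP_HP = T_H/(T_H − T_C) ⇒ T_C = T_H·(COP_HP − 1)/COP_HP = 392.15 × (4.46 − 1)/4.46 = 304 K.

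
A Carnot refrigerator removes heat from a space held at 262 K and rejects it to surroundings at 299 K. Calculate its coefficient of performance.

COP_R ≈ 7.081

COP_R = T_C/(T_H − T_C) = 262.00/(299.00 − 262.00) = 7.081.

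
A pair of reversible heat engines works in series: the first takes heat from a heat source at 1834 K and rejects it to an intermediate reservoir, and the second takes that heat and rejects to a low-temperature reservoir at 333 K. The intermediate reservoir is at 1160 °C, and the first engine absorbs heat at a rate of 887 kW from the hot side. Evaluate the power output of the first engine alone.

T_m = 1160 °C → 1160 + 273.15 = 1433.15 K.
First-stage efficiency η₁ = 1 − T_m/T_H = 1 − 1433.15/1834.00 = 0.2186.
W₁ = η₁·Q_H = 0.2186 × 887 = 194 kW.

Ẇ₁ ≈ 194 kW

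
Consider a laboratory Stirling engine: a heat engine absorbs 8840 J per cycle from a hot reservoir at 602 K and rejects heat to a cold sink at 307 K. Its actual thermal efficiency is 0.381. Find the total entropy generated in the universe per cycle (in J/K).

ΔS_univ ≈ 3.14 J/K

W = η·Q_H = 0.381 × 8840 = 3368 J, so Q_C = Q_H − W = 5472 J.
Reservoir entropy changes: ΔS_H = −Q_H/T_H = −8840/602.00 = -14.68 J/K and ΔS_C = +Q_C/T_C = 5472/307.00 = 17.82 J/K.
ΔS_univ = −Q_H/T_H + Q_C/T_C = 3.14 J/K (> 0, since η = 0.381 < η_Carnot = 0.490).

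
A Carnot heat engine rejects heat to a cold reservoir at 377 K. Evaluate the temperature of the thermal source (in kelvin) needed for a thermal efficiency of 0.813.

From η = 1 − T_C/T_H, solving for T_H gives T_H = T_C/(1 − η) = 377.00/(1 − 0.813) = 2020 K.

T_H ≈ 2020 K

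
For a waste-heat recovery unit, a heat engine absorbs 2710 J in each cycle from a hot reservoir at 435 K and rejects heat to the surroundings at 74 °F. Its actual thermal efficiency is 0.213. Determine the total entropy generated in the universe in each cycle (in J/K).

T_C = 74 °F → (74 − 32) × 5/9 = 23.33 °C = 296.48 K.
W = η·Q_H = 0.213 × 2710 = 577.2 J, so Q_C = Q_H − W = 2133 J.
The hot reservoir loses entropy Q_H/T_H = 2710/435.00 = 6.230 J/K; the cold reservoir gains Q_C/T_C = 2133/296.48 = 7.194 J/K.
ΔS_univ = −Q_H/T_H + Q_C/T_C = 0.9637 J/K (> 0, since η = 0.213 < η_Carnot = 0.318).

ΔS_univ ≈ 0.9637 J/K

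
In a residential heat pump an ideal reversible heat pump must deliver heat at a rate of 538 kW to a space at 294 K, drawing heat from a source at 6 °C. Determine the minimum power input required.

T_C = 6 °C → 6 + 273.15 = 279.15 K.
The Carnot heat-pump COP is COP_HP = T_H/(T_H − T_C) = 294.00/14.85 = 19.7980.
W = Q_H/COP_HP = 538/19.7980 = 27.2 kW.

Ẇ_in ≈ 27.2 kW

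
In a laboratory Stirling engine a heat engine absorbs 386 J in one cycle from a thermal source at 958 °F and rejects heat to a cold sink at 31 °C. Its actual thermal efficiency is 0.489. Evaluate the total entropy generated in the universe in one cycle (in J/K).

T_H = 958 °F → (958 − 32) × 5/9 = 514.44 °C = 787.59 K.
T_C = 31 °C → 31 + 273.15 = 304.15 K.
W = η·Q_H = 0.489 × 386 = 188.8 J, so Q_C = Q_H − W = 197.2 J.
Reservoir entropy changes: ΔS_H = −Q_H/T_H = −386/787.59 = -0.4901 J/K and ΔS_C = +Q_C/T_C = 197.2/304.15 = 0.6485 J/K.
ΔS_univ = −Q_H/T_H + Q_C/T_C = 0.158 J/K (> 0, since η = 0.489 < η_Carnot = 0.614).

ΔS_univ ≈ 0.158 J/K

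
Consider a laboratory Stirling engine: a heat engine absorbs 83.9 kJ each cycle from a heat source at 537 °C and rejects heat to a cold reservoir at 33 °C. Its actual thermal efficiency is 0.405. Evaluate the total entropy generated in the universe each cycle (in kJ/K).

ΔS_univ ≈ 0.0595 kJ/K

T_H = 537 °C → 537 + 273.15 = 810.15 K.
T_C = 33 °C → 33 + 273.15 = 306.15 K.
W = η·Q_H = 0.405 × 83.9 = 33.98 kJ, so Q_C = Q_H − W = 49.92 kJ.
Reservoir entropy changes: ΔS_H = −Q_H/T_H = −83.9/810.15 = -0.1036 kJ/K and ΔS_C = +Q_C/T_C = 49.92/306.15 = 0.1631 kJ/K.
ΔS_univ = −Q_H/T_H + Q_C/T_C = 0.0595 kJ/K (> 0, since η = 0.405 < η_Carnot = 0.622).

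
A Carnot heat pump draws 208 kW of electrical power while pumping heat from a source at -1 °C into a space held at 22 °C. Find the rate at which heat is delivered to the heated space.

T_H = 22 °C → 22 + 273.15 = 295.15 K.
T_C = -1 °C → -1 + 273.15 = 272.15 K.
Reversible heating COP: COP_HP = T_H/(T_H − T_C) = 295.15/23.00 = 12.8326.
Q_H = COP_HP · W = 12.8326 × 208 = 2669 kW.

Q̇_H ≈ 2669 kW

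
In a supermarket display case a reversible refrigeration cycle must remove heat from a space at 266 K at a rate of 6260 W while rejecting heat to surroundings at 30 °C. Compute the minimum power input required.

Ẇ_in ≈ 874.3 W

T_H = 30 °C → 30 + 273.15 = 303.15 K.
Carnot COP: COP_R = T_C/(T_H − T_C) = 266.00/37.15 = 7.1602.
W = Q_C/COP_R = 6260/7.1602 = 874.3 W.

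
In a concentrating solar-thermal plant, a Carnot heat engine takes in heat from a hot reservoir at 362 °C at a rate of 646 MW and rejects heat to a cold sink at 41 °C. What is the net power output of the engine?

T_H = 362 °C → 362 + 273.15 = 635.15 K.
T_C = 41 °C → 41 + 273.15 = 314.15 K.
The Carnot efficiency is η = 1 − T_C/T_H = 1 − 314.15/635.15 = 0.5054.
W = η·Q_H = 0.5054 × 646 = 326.5 MW.

Ẇ ≈ 326.5 MW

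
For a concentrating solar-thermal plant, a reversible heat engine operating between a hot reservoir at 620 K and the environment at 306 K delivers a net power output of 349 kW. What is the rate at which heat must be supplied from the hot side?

Q̇_H ≈ 689 kW

Since the cycle is reversible, η = 1 − T_C/T_H = 1 − 306.00/620.00 = 0.5065.
Q_H = W/η = 349/0.5065 = 689 kW.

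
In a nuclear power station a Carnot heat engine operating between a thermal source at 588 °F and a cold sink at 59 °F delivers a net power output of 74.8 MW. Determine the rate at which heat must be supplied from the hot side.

T_H = 588 °F → (588 − 32) × 5/9 = 308.89 °C = 582.04 K.
T_C = 59 °F → (59 − 32) × 5/9 = 15.00 °C = 288.15 K.
The Carnot efficiency is η = 1 − T_C/T_H = 1 − 288.15/582.04 = 0.5049.
Q_H = W/η = 74.8/0.5049 = 148 MW.

Q̇_H ≈ 148 MW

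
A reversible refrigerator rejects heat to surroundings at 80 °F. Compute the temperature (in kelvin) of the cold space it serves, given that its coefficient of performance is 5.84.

T_H = 80 °F → (80 − 32) × 5/9 = 26.67 °C = 299.82 K.
COP_R = T_C/(T_H − T_C) ⇒ T_C = T_H·COP_R/(1 + COP_R) = 299.82 × 5.84/(1 + 5.84) = 256 K.

T_C ≈ 256 K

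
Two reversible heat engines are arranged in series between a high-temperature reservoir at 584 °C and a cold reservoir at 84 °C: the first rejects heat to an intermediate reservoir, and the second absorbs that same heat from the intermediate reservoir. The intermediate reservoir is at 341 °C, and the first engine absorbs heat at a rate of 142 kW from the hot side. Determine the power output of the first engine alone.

T_H = 584 °C → 584 + 273.15 = 857.15 K.
T_C = 84 °C → 84 + 273.15 = 357.15 K.
T_m = 341 °C → 341 + 273.15 = 614.15 K.
First-stage efficiency η₁ = 1 − T_m/T_H = 1 − 614.15/857.15 = 0.2835.
W₁ = η₁·Q_H = 0.2835 × 142 = 40.3 kW.

Ẇ₁ ≈ 40.3 kW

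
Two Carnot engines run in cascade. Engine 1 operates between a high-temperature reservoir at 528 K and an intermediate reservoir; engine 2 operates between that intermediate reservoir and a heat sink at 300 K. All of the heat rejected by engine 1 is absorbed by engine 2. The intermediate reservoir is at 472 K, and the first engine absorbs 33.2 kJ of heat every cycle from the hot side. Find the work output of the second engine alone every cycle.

W₂ ≈ 10.8 kJ

Heat entering the second stage: Q_m = Q_H·(T_m/T_H) = 33.2 × 472.00/528.00 = 29.7 kJ.
Second-stage efficiency η₂ = 1 − T_C/T_m = 1 − 300.00/472.00 = 0.3644, so W₂ = η₂·Q_m = 10.8 kJ.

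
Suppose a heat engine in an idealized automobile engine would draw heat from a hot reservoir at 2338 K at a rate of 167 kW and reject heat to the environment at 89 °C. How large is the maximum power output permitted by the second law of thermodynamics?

T_C = 89 °C → 89 + 273.15 = 362.15 K.
By the Carnot theorem, η_max = 1 − T_C/T_H = 1 − 362.15/2338.00 = 0.8451.
W_max = η_max · Q_H = 0.8451 × 167 = 141.1 kW.

Ẇ_max ≈ 141.1 kW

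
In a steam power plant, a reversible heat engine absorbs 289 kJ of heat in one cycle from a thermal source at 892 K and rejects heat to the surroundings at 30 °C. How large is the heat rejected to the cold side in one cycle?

Q_C ≈ 98.22 kJ

T_C = 30 °C → 30 + 273.15 = 303.15 K.
Since the cycle is reversible, η = 1 − T_C/T_H = 1 − 303.15/892.00 = 0.6601.
For a reversible cycle Q_C/Q_H = T_C/T_H, so Q_C = 289 × 303.15/892.00 = 98.22 kJ.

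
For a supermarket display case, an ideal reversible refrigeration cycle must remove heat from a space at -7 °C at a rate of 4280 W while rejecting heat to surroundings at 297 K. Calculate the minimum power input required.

T_C = -7 °C → -7 + 273.15 = 266.15 K.
The reversible coefficient of performance is COP_R = T_C/(T_H − T_C) = 266.15/30.85 = 8.6272.
W = Q_C/COP_R = 4280/8.6272 = 496 W.

Ẇ_in ≈ 496 W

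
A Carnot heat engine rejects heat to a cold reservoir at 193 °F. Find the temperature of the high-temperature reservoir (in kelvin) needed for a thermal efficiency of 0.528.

T_H ≈ 768 K

T_C = 193 °F → (193 − 32) × 5/9 = 89.44 °C = 362.59 K.
From η = 1 − T_C/T_H, solving for T_H gives T_H = T_C/(1 − η) = 362.59/(1 − 0.528) = 768 K.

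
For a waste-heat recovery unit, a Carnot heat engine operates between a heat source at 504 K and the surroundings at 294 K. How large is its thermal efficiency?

For a reversible engine, η = 1 − T_C/T_H = 1 − 294.00/504.00 = 0.417.

η ≈ 0.417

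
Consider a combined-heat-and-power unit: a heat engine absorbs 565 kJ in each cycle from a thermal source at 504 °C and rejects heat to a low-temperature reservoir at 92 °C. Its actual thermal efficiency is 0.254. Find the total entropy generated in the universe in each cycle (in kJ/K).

T_H = 504 °C → 504 + 273.15 = 777.15 K.
T_C = 92 °C → 92 + 273.15 = 365.15 K.
W = η·Q_H = 0.254 × 565 = 143.5 kJ, so Q_C = Q_H − W = 421.5 kJ.
Reservoir entropy changes: ΔS_H = −Q_H/T_H = −565/777.15 = -0.7270 kJ/K and ΔS_C = +Q_C/T_C = 421.5/365.15 = 1.154 kJ/K.
ΔS_univ = −Q_H/T_H + Q_C/T_C = 0.427 kJ/K (> 0, since η = 0.254 < η_Carnot = 0.530).

ΔS_univ ≈ 0.427 kJ/K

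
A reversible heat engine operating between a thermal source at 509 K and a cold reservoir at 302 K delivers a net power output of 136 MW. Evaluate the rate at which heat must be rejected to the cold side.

The Carnot efficiency is η = 1 − T_C/T_H = 1 − 302.00/509.00 = 0.4067.
Since Q_C/Q_H = T_C/T_H and Q_H = W/η, Q_C = W·T_C/(T_H − T_C) = 136 × 302.00/207.00 = 198 MW.

Q̇_C ≈ 198 MW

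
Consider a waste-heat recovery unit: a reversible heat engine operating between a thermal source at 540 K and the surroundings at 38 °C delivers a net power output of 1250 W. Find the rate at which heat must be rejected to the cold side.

T_C = 38 °C → 38 + 273.15 = 311.15 K.
Carnot efficiency: η = 1 − T_C/T_H = 1 − 311.15/540.00 = 0.4238.
Since Q_C/Q_H = T_C/T_H and Q_H = W/η, Q_C = W·T_C/(T_H − T_C) = 1250 × 311.15/228.85 = 1700 W.

Q̇_C ≈ 1700 W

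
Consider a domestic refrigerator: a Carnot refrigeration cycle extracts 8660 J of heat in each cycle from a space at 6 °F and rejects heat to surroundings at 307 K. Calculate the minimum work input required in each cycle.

W_in ≈ 1620 J

T_C = 6 °F → (6 − 32) × 5/9 = -14.44 °C = 258.71 K.
The reversible coefficient of performance is COP_R = T_C/(T_H − T_C) = 258.71/48.29 = 5.3568.
W = Q_C/COP_R = 8660/5.3568 = 1620 J.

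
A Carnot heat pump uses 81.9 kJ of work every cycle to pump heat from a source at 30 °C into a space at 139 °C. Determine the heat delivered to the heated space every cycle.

Q_H ≈ 310 kJ

T_H = 139 °C → 139 + 273.15 = 412.15 K.
T_C = 30 °C → 30 + 273.15 = 303.15 K.
Reversible heating COP: COP_HP = T_H/(T_H − T_C) = 412.15/109.00 = 3.7812.
Q_H = COP_HP · W = 3.7812 × 81.9 = 310 kJ.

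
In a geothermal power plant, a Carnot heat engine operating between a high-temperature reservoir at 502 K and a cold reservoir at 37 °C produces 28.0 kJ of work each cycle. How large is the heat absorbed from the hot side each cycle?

T_C = 37 °C → 37 + 273.15 = 310.15 K.
η_rev = 1 − T_C/T_H = 1 − 310.15/502.00 = 0.3822.
Q_H = W/η = 28.0/0.3822 = 73.27 kJ.

Q_H ≈ 73.27 kJ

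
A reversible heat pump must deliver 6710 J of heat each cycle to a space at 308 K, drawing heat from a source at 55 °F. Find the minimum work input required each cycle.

W_in ≈ 480.9 J

T_C = 55 °F → (55 − 32) × 5/9 = 12.78 °C = 285.93 K.
Reversible heating COP: COP_HP = T_H/(T_H − T_C) = 308.00/22.07 = 13.9542.
W = Q_H/COP_HP = 6710/13.9542 = 480.9 J.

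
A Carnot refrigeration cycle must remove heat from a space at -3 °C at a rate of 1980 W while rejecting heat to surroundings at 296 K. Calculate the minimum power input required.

Ẇ_in ≈ 189 W

T_C = -3 °C → -3 + 273.15 = 270.15 K.
For a reversible refrigerator, COP_R = T_C/(T_H − T_C) = 270.15/25.85 = 10.4507.
W = Q_C/COP_R = 1980/10.4507 = 189 W.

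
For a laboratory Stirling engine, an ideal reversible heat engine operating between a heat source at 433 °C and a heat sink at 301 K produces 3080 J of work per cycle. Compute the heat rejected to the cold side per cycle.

T_H = 433 °C → 433 + 273.15 = 706.15 K.
Since the cycle is reversible, η = 1 − T_C/T_H = 1 − 301.00/706.15 = 0.5737.
Since Q_C/Q_H = T_C/T_H and Q_H = W/η, Q_C = W·T_C/(T_H − T_C) = 3080 × 301.00/405.15 = 2290 J.

Q_C ≈ 2290 J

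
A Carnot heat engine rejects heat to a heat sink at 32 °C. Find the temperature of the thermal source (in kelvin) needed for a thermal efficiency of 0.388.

T_H ≈ 499 K

T_C = 32 °C → 32 + 273.15 = 305.15 K.
From η = 1 − T_C/T_H, solving for T_H gives T_H = T_C/(1 − η) = 305.15/(1 − 0.388) = 499 K.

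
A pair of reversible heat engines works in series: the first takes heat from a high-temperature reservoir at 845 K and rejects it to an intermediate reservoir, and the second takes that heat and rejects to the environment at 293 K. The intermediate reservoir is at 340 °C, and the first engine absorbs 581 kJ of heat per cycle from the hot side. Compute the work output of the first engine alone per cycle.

W₁ ≈ 159 kJ

T_m = 340 °C → 340 + 273.15 = 613.15 K.
First-stage efficiency η₁ = 1 − T_m/T_H = 1 − 613.15/845.00 = 0.2744.
W₁ = η₁·Q_H = 0.2744 × 581 = 159 kJ.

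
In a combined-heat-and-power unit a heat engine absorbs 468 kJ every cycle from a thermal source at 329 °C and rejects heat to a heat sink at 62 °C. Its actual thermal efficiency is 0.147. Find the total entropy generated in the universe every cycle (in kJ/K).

T_H = 329 °C → 329 + 273.15 = 602.15 K.
T_C = 62 °C → 62 + 273.15 = 335.15 K.
W = η·Q_H = 0.147 × 468 = 68.80 kJ, so Q_C = Q_H − W = 399.2 kJ.
Entropy balance on the reservoirs: −Q_H/T_H = -0.7772 kJ/K, +Q_C/T_C = 1.191 kJ/K.
ΔS_univ = −Q_H/T_H + Q_C/T_C = 0.414 kJ/K (> 0, since η = 0.147 < η_Carnot = 0.443).

ΔS_univ ≈ 0.414 kJ/K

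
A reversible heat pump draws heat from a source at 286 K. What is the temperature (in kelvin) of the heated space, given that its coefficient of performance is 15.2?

COP_HP = T_H/(T_H − T_C) ⇒ T_H = T_C·COP_HP/(COP_HP − 1) = 286.00 × 15.2/(15.2 − 1) = 306 K.

T_H ≈ 306 K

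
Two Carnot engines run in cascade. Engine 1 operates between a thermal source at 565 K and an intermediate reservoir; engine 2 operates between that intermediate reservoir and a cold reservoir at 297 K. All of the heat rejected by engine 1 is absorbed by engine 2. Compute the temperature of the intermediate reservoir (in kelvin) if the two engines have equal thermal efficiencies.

T_m ≈ 409.6 K

Equal efficiencies require 1 − T_m/T_H = 1 − T_C/T_m, i.e. T_m/T_H = T_C/T_m, so T_m = √(T_H·T_C) = √(565.00 × 297.00) = 409.6 K.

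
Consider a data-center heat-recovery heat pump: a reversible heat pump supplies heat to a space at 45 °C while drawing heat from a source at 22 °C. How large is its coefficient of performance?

T_H = 45 °C → 45 + 273.15 = 318.15 K.
T_C = 22 °C → 22 + 273.15 = 295.15 K.
Reversible heating COP: COP_HP = T_H/(T_H − T_C) = 318.15/(318.15 − 295.15) = 13.8.

COP_HP ≈ 13.8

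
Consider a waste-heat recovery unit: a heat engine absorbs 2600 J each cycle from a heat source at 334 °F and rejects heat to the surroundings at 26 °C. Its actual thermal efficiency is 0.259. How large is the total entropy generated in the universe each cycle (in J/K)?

T_H = 334 °F → (334 − 32) × 5/9 = 167.78 °C = 440.93 K.
T_C = 26 °C → 26 + 273.15 = 299.15 K.
W = η·Q_H = 0.259 × 2600 = 673.4 J, so Q_C = Q_H − W = 1927 J.
Reservoir entropy changes: ΔS_H = −Q_H/T_H = −2600/440.93 = -5.897 J/K and ΔS_C = +Q_C/T_C = 1927/299.15 = 6.440 J/K.
ΔS_univ = −Q_H/T_H + Q_C/T_C = 0.5436 J/K (> 0, since η = 0.259 < η_Carnot = 0.322).

ΔS_univ ≈ 0.5436 J/K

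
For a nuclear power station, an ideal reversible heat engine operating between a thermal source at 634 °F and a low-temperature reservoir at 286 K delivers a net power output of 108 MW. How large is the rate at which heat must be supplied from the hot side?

T_H = 634 °F → (634 − 32) × 5/9 = 334.44 °C = 607.59 K.
For a reversible engine, η = 1 − T_C/T_H = 1 − 286.00/607.59 = 0.5293.
Q_H = W/η = 108/0.5293 = 204 MW.

Q̇_H ≈ 204 MW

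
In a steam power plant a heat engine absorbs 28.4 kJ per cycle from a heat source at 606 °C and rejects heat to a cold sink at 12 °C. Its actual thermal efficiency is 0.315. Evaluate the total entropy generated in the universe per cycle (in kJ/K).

T_H = 606 °C → 606 + 273.15 = 879.15 K.
T_C = 12 °C → 12 + 273.15 = 285.15 K.
W = η·Q_H = 0.315 × 28.4 = 8.946 kJ, so Q_C = Q_H − W = 19.45 kJ.
Entropy balance on the reservoirs: −Q_H/T_H = -0.03230 kJ/K, +Q_C/T_C = 0.06822 kJ/K.
ΔS_univ = −Q_H/T_H + Q_C/T_C = 0.0359 kJ/K (> 0, since η = 0.315 < η_Carnot = 0.676).

ΔS_univ ≈ 0.0359 kJ/K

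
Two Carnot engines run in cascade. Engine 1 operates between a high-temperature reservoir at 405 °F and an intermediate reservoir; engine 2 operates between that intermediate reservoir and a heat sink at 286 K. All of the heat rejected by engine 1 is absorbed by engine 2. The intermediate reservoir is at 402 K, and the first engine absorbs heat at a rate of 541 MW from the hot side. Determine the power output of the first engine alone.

T_H = 405 °F → (405 − 32) × 5/9 = 207.22 °C = 480.37 K.
First-stage efficiency η₁ = 1 − T_m/T_H = 1 − 402.00/480.37 = 0.1631.
W₁ = η₁·Q_H = 0.1631 × 541 = 88.26 MW.

Ẇ₁ ≈ 88.26 MW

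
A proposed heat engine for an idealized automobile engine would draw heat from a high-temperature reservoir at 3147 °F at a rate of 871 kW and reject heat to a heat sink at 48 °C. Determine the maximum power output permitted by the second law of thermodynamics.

Ẇ_max ≈ 731 kW

T_H = 3147 °F → (3147 − 32) × 5/9 = 1730.56 °C = 2003.71 K.
T_C = 48 °C → 48 + 273.15 = 321.15 K.
By the Carnot theorem, η_max = 1 − T_C/T_H = 1 − 321.15/2003.71 = 0.8397.
W_max = η_max · Q_H = 0.8397 × 871 = 731 kW.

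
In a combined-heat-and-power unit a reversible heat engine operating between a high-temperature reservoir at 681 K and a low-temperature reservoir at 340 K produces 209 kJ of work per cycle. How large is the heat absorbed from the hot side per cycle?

Carnot efficiency: η = 1 − T_C/T_H = 1 − 340.00/681.00 = 0.5007.
Q_H = W/η = 209/0.5007 = 417 kJ.

Q_H ≈ 417 kJ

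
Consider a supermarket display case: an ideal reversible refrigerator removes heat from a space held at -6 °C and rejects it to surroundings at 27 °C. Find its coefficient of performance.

COP_R ≈ 8.10

T_H = 27 °C → 27 + 273.15 = 300.15 K.
T_C = -6 °C → -6 + 273.15 = 267.15 K.
Carnot COP: COP_R = T_C/(T_H − T_C) = 267.15/(300.15 − 267.15) = 8.10.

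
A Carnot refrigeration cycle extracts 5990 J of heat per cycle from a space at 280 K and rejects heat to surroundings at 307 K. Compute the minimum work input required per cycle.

The reversible coefficient of performance is COP_R = T_C/(T_H − T_C) = 280.00/27.00 = 10.3704.
W = Q_C/COP_R = 5990/10.3704 = 578 J.

W_in ≈ 578 J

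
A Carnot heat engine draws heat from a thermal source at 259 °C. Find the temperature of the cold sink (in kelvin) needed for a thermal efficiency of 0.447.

T_H = 259 °C → 259 + 273.15 = 532.15 K.
From η = 1 − T_C/T_H, T_C = T_H·(1 − η) = 532.15 × (1 − 0.447) = 294 K.

T_C ≈ 294 K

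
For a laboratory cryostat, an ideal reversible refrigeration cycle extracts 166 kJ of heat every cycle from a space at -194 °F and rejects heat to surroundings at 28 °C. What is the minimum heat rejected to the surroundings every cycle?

T_H = 28 °C → 28 + 273.15 = 301.15 K.
T_C = -194 °F → (-194 − 32) × 5/9 = -125.56 °C = 147.59 K.
For a reversible cycle Q_H/Q_C = T_H/T_C, so Q_H = Q_C·T_H/T_C = 166 × 301.15/147.59 = 339 kJ.

Q_H ≈ 339 kJ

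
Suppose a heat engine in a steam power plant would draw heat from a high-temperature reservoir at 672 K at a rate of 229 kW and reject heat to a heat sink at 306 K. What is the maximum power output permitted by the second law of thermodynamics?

Ẇ_max ≈ 124.7 kW

No engine can exceed the Carnot limit: η_max = 1 − T_C/T_H = 1 − 306.00/672.00 = 0.5446.
W_max = η_max · Q_H = 0.5446 × 229 = 124.7 kW.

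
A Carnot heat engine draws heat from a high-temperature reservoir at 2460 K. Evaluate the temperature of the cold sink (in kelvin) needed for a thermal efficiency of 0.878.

T_C ≈ 300 K

From η = 1 − T_C/T_H, T_C = T_H·(1 − η) = 2460.00 × (1 − 0.878) = 300 K.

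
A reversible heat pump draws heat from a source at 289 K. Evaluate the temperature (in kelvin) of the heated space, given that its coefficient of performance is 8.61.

T_H ≈ 327.0 K

COP_HP = T_H/(T_H − T_C) ⇒ T_H = T_C·COP_HP/(COP_HP − 1) = 289.00 × 8.61/(8.61 − 1) = 327.0 K.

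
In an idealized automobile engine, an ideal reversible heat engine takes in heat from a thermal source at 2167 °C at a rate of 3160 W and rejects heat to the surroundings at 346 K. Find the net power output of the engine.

Ẇ ≈ 2710 W

T_H = 2167 °C → 2167 + 273.15 = 2440.15 K.
The Carnot efficiency is η = 1 − T_C/T_H = 1 − 346.00/2440.15 = 0.8582.
W = η·Q_H = 0.8582 × 3160 = 2710 W.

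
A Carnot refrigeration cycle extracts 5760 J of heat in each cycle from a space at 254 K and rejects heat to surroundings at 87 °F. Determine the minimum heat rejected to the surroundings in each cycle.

T_H = 87 °F → (87 − 32) × 5/9 = 30.56 °C = 303.71 K.
For a reversible cycle Q_H/Q_C = T_H/T_C, so Q_H = Q_C·T_H/T_C = 5760 × 303.71/254.00 = 6887 J.

Q_H ≈ 6887 J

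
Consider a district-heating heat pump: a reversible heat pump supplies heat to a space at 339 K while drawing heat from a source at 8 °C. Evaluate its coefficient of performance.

COP_HP ≈ 5.860

T_C = 8 °C → 8 + 273.15 = 281.15 K.
For a reversible heat pump, COP_HP = T_H/(T_H − T_C) = 339.00/(339.00 − 281.15) = 5.860.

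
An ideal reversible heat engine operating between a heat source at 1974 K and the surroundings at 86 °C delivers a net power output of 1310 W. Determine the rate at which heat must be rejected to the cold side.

Q̇_C ≈ 291 W

T_C = 86 °C → 86 + 273.15 = 359.15 K.
For a reversible engine, η = 1 − T_C/T_H = 1 − 359.15/1974.00 = 0.8181.
Since Q_C/Q_H = T_C/T_H and Q_H = W/η, Q_C = W·T_C/(T_H − T_C) = 1310 × 359.15/1614.85 = 291 W.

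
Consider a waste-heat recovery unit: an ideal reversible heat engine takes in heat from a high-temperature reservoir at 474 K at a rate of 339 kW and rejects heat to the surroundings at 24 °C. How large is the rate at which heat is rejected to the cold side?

Q̇_C ≈ 212.5 kW

T_C = 24 °C → 24 + 273.15 = 297.15 K.
η_rev = 1 − T_C/T_H = 1 − 297.15/474.00 = 0.3731.
For a reversible cycle Q_C/Q_H = T_C/T_H, so Q_C = 339 × 297.15/474.00 = 212.5 kW.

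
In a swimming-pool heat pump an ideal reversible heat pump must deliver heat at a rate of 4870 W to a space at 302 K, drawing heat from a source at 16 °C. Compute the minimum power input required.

T_C = 16 °C → 16 + 273.15 = 289.15 K.
The Carnot heat-pump COP is COP_HP = T_H/(T_H − T_C) = 302.00/12.85 = 23.5019.
W = Q_H/COP_HP = 4870/23.5019 = 207 W.

Ẇ_in ≈ 207 W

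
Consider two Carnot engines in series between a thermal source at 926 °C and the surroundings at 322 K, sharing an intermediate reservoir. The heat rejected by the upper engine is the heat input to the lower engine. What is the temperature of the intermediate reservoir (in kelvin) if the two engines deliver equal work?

T_m ≈ 761 K

T_H = 926 °C → 926 + 273.15 = 1199.15 K.
For reversible stages Q_m = Q_H·(T_m/T_H). Setting W₁ = Q_H(1 − T_m/T_H) equal to W₂ = Q_m(1 − T_C/T_m) = Q_H·(T_m − T_C)/T_H gives T_H − T_m = T_m − T_C, so T_m = (T_H + T_C)/2 = (1199.15 + 322.00)/2 = 761 K.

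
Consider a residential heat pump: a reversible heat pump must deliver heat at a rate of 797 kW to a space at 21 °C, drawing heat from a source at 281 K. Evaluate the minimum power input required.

Ẇ_in ≈ 35.6 kW

T_H = 21 °C → 21 + 273.15 = 294.15 K.
For a reversible heat pump, COP_HP = T_H/(T_H − T_C) = 294.15/13.15 = 22.3688.
W = Q_H/COP_HP = 797/22.3688 = 35.6 kW.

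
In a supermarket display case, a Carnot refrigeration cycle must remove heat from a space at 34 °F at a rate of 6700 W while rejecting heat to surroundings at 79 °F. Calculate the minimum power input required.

T_H = 79 °F → (79 − 32) × 5/9 = 26.11 °C = 299.26 K.
T_C = 34 °F → (34 − 32) × 5/9 = 1.11 °C = 274.26 K.
For a reversible refrigerator, COP_R = T_C/(T_H − T_C) = 274.26/25.00 = 10.9704.
W = Q_C/COP_R = 6700/10.9704 = 611 W.

Ẇ_in ≈ 611 W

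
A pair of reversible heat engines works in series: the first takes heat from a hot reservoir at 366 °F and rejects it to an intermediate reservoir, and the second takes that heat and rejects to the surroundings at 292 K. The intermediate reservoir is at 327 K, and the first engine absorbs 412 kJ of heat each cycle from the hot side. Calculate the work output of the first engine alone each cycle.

T_H = 366 °F → (366 − 32) × 5/9 = 185.56 °C = 458.71 K.
First-stage efficiency η₁ = 1 − T_m/T_H = 1 − 327.00/458.71 = 0.2871.
W₁ = η₁·Q_H = 0.2871 × 412 = 118.3 kJ.

W₁ ≈ 118.3 kJ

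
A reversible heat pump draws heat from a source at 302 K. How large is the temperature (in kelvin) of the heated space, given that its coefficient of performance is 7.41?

T_H ≈ 349 K

COP_HP = T_H/(T_H − T_C) ⇒ T_H = T_C·COP_HP/(COP_HP − 1) = 302.00 × 7.41/(7.41 − 1) = 349 K.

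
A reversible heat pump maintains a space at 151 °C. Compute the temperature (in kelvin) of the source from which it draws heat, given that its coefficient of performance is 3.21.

T_C ≈ 292 K

T_H = 151 °C → 151 + 273.15 = 424.15 K.
COP_HP = T_H/(T_H − T_C) ⇒ T_C = T_H·(COP_HP − 1)/COP_HP = 424.15 × (3.21 − 1)/3.21 = 292 K.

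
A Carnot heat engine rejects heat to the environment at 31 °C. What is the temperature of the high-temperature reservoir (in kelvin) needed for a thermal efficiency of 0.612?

T_H ≈ 784 K

T_C = 31 °C → 31 + 273.15 = 304.15 K.
From η = 1 − T_C/T_H, solving for T_H gives T_H = T_C/(1 − η) = 304.15/(1 − 0.612) = 784 K.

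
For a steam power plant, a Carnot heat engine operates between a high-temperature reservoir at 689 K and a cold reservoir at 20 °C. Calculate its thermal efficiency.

η ≈ 0.575

T_C = 20 °C → 20 + 273.15 = 293.15 K.
Carnot efficiency: η = 1 − T_C/T_H = 1 − 293.15/689.00 = 0.575.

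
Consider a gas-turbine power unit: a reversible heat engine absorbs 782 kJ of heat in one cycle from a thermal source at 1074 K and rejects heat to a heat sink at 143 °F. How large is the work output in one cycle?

W ≈ 538.2 kJ

T_C = 143 °F → (143 − 32) × 5/9 = 61.67 °C = 334.82 K.
For a reversible engine, η = 1 − T_C/T_H = 1 − 334.82/1074.00 = 0.6883.
W = η·Q_H = 0.6883 × 782 = 538.2 kJ.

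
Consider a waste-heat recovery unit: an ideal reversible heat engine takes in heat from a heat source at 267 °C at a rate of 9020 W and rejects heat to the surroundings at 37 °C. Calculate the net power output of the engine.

Ẇ ≈ 3840 W

T_H = 267 °C → 267 + 273.15 = 540.15 K.
T_C = 37 °C → 37 + 273.15 = 310.15 K.
Since the cycle is reversible, η = 1 − T_C/T_H = 1 − 310.15/540.15 = 0.4258.
W = η·Q_H = 0.4258 × 9020 = 3840 W.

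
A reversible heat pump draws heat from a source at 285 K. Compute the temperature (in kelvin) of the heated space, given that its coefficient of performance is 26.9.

COP_HP = T_H/(T_H − T_C) ⇒ T_H = T_C·COP_HP/(COP_HP − 1) = 285.00 × 26.9/(26.9 − 1) = 296 K.

T_H ≈ 296 K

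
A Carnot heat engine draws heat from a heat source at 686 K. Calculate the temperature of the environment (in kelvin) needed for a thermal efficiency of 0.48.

T_C ≈ 357 K

From η = 1 − T_C/T_H, T_C = T_H·(1 − η) = 686.00 × (1 − 0.48) = 357 K.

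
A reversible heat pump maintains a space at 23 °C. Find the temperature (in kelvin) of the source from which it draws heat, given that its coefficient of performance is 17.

T_C ≈ 279 K

T_H = 23 °C → 23 + 273.15 = 296.15 K.
COP_HP = T_H/(T_H − T_C) ⇒ T_C = T_H·(COP_HP − 1)/COP_HP = 296.15 × (17 − 1)/17 = 279 K.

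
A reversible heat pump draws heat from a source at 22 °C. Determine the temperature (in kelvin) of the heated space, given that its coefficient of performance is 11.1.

T_C = 22 °C → 22 + 273.15 = 295.15 K.
COP_HP = T_H/(T_H − T_C) ⇒ T_H = T_C·COP_HP/(COP_HP − 1) = 295.15 × 11.1/(11.1 − 1) = 324 K.

T_H ≈ 324 K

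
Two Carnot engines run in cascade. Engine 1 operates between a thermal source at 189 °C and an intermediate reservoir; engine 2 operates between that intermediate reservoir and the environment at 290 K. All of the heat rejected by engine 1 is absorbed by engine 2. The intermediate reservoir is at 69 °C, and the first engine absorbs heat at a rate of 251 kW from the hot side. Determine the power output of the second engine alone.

Ẇ₂ ≈ 28.3 kW

T_H = 189 °C → 189 + 273.15 = 462.15 K.
T_m = 69 °C → 69 + 273.15 = 342.15 K.
Heat entering the second stage: Q_m = Q_H·(T_m/T_H) = 251 × 342.15/462.15 = 186 kW.
Second-stage efficiency η₂ = 1 − T_C/T_m = 1 − 290.00/342.15 = 0.1524, so W₂ = η₂·Q_m = 28.3 kW.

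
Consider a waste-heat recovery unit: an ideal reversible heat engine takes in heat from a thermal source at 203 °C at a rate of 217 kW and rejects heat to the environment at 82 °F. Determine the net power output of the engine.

Ẇ ≈ 79.9 kW

T_H = 203 °C → 203 + 273.15 = 476.15 K.
T_C = 82 °F → (82 − 32) × 5/9 = 27.78 °C = 300.93 K.
For a reversible engine, η = 1 − T_C/T_H = 1 − 300.93/476.15 = 0.3680.
W = η·Q_H = 0.3680 × 217 = 79.9 kW.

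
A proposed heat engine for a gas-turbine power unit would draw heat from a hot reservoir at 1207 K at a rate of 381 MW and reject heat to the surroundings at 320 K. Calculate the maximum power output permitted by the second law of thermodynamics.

The second-law ceiling is the Carnot efficiency, η_max = 1 − T_C/T_H = 1 − 320.00/1207.00 = 0.7349.
W_max = η_max · Q_H = 0.7349 × 381 = 280.0 MW.

Ẇ_max ≈ 280.0 MW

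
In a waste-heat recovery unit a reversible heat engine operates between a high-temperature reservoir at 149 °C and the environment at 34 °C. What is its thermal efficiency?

T_H = 149 °C → 149 + 273.15 = 422.15 K.
T_C = 34 °C → 34 + 273.15 = 307.15 K.
The Carnot efficiency is η = 1 − T_C/T_H = 1 − 307.15/422.15 = 0.2724.

η ≈ 0.2724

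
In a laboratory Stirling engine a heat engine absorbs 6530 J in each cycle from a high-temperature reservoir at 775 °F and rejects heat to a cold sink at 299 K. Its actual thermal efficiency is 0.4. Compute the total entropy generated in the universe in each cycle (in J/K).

T_H = 775 °F → (775 − 32) × 5/9 = 412.78 °C = 685.93 K.
W = η·Q_H = 0.4 × 6530 = 2612 J, so Q_C = Q_H − W = 3918 J.
Reservoir entropy changes: ΔS_H = −Q_H/T_H = −6530/685.93 = -9.520 J/K and ΔS_C = +Q_C/T_C = 3918/299.00 = 13.10 J/K.
ΔS_univ = −Q_H/T_H + Q_C/T_C = 3.58 J/K (> 0, since η = 0.4 < η_Carnot = 0.564).

ΔS_univ ≈ 3.58 J/K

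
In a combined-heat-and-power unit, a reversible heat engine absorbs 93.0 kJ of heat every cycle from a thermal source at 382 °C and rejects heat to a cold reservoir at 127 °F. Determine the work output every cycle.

W ≈ 46.73 kJ

T_H = 382 °C → 382 + 273.15 = 655.15 K.
T_C = 127 °F → (127 − 32) × 5/9 = 52.78 °C = 325.93 K.
Since the cycle is reversible, η = 1 − T_C/T_H = 1 − 325.93/655.15 = 0.5025.
W = η·Q_H = 0.5025 × 93.0 = 46.73 kJ.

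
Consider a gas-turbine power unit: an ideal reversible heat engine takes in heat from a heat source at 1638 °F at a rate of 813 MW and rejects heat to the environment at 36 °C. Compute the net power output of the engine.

T_H = 1638 °F → (1638 − 32) × 5/9 = 892.22 °C = 1165.37 K.
T_C = 36 °C → 36 + 273.15 = 309.15 K.
η_rev = 1 − T_C/T_H = 1 − 309.15/1165.37 = 0.7347.
W = η·Q_H = 0.7347 × 813 = 597 MW.

Ẇ ≈ 597 MW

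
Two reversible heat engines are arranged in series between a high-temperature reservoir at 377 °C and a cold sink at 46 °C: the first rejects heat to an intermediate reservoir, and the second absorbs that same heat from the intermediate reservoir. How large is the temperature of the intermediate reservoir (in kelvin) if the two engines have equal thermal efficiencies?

T_m ≈ 455.5 K

T_H = 377 °C → 377 + 273.15 = 650.15 K.
T_C = 46 °C → 46 + 273.15 = 319.15 K.
Equal efficiencies require 1 − T_m/T_H = 1 − T_C/T_m, i.e. T_m/T_H = T_C/T_m, so T_m = √(T_H·T_C) = √(650.15 × 319.15) = 455.5 K.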